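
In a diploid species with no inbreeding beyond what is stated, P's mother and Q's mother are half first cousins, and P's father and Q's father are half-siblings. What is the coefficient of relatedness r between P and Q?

Relatedness sums over independent paths through distinct common ancestors.
P and Q are related in two ways: half second cousins through their mothers (r = 1/64) and half first cousins through their fathers (r = 1/16).
r = 1/64 + 1/16 = 0.078125.

0.078125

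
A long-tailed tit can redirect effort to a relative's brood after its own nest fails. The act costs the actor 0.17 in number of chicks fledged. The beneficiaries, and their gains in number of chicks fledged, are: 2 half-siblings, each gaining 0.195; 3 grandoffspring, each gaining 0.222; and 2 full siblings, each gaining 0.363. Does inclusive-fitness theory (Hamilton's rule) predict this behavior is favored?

Yes

Hamilton's rule: the trait is favored when the sum of r·B over every recipient exceeds the actor's cost C.
r to a half-sibling = 0.25 (half-sibs share one parent — one path of length 2: r = (1/2)^2 = 1/4).
r to a grandoffspring = 1/4 (two parent–offspring links: r = (1/2)^2 = 1/4).
r to a full sibling = 0.5 (full sibs share both parents — two paths of length 2: r = 2·(1/2)^2 = 1/2).
Summing one r·B term per recipient: 2·0.25·0.195 + 3·0.25·0.222 + 2·0.5·0.363 = 0.627.
0.627 > 0.17: the indirect benefit exceeds the cost.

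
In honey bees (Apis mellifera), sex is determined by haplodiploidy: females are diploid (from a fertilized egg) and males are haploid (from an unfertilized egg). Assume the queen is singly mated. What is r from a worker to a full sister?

Haplodiploid full sisters inherit their father's entire haploid genome identically (contributing 1/2) and on average half of their mother's contribution (1/2 · 1/2 = 1/4); r = 1/2 + 1/4 = 3/4.

0.75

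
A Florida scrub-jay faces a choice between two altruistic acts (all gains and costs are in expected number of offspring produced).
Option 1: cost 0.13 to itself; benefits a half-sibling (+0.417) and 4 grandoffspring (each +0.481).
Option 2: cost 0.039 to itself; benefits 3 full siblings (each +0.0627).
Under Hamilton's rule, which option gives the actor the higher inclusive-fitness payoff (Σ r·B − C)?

Option 1

Option 1: r to a half-sibling = 0.25.
Option 1: r to a grandoffspring = 0.25.
Option 1: Σ r·B − C = (1·0.25·0.417 + 4·0.25·0.481) − 0.13 = 0.45525.
Option 2: r to a full sibling = 0.5.
Option 2: Σ r·B − C = (3·0.5·0.0627) − 0.039 = 0.05505.
Option 1 has the higher net inclusive-fitness payoff.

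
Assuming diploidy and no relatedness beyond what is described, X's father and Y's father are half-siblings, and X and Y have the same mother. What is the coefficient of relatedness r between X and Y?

With two independent routes of shared ancestry, r is the sum of the two contributions.
X and Y are related in two ways: half first cousins through their fathers (r = 1/16) and half-sibs through their shared mother (r = 1/4).
r = 1/16 + 1/4 = 0.3125.

0.3125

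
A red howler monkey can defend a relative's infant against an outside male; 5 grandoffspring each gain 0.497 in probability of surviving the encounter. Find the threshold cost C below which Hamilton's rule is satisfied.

0.62125

r to a grandoffspring = 1/4 (two parent–offspring links: r = (1/2)^2 = 1/4).
Hamilton's rule: n·r·B > C, so the trait is favored while C < n·r·B = 5·0.25·0.497 = 0.62125.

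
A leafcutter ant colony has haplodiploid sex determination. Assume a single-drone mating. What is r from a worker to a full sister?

0.75

Haplodiploid full sisters inherit their father's entire haploid genome identically (contributing 1/2) and on average half of their mother's contribution (1/2 · 1/2 = 1/4); r = 1/2 + 1/4 = 3/4.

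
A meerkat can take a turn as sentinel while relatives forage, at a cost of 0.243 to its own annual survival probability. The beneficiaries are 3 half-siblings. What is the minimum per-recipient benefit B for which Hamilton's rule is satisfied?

r to a half-sibling = 1/4 (half-sibs share one parent — one path of length 2: r = (1/2)^2 = 1/4).
Hamilton's rule with n recipients of equal r: n·r·B > C, so B > C/(n·r) = 0.243/(3·0.25) = 0.324.

0.324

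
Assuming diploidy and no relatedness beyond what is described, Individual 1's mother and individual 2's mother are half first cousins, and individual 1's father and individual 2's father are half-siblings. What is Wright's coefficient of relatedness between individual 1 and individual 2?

0.078125

Relatedness sums over independent paths through distinct common ancestors.
Individual 1 and individual 2 are related in two ways: half second cousins through their mothers (r = 1/64) and half first cousins through their fathers (r = 1/16).
r = 1/64 + 1/16 = 0.078125.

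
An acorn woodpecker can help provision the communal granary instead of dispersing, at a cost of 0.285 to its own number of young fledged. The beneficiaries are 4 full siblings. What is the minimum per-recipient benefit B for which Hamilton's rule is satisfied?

r to a full sibling = 1/2 (full sibs share both parents — two paths of length 2: r = 2·(1/2)^2 = 1/2).
Hamilton's rule with n recipients of equal r: n·r·B > C, so B > C/(n·r) = 0.285/(4·0.5) = 0.1425.

0.1425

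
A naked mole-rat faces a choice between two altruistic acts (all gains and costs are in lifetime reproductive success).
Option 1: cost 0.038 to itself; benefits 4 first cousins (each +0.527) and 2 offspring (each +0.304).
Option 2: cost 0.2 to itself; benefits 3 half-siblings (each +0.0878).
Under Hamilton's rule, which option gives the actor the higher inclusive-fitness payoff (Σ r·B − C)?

Option 1: r to a first cousin = 0.125.
Option 1: r to an offspring = 0.5.
Option 1: Σ r·B − C = (4·0.125·0.527 + 2·0.5·0.304) − 0.038 = 0.5295.
Option 2: r to a half-sibling = 0.25.
Option 2: Σ r·B − C = (3·0.25·0.0878) − 0.2 = -0.13415.
Option 1 has the higher net inclusive-fitness payoff.

Option 1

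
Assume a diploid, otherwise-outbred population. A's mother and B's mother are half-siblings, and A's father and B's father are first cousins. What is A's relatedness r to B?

Independent pedigree routes through distinct common ancestors add.
A and B are related in two ways: half first cousins through their mothers (r = 1/16) and second cousins through their fathers (r = 1/32).
r = 1/16 + 1/32 = 3/32 = 0.09375.

0.09375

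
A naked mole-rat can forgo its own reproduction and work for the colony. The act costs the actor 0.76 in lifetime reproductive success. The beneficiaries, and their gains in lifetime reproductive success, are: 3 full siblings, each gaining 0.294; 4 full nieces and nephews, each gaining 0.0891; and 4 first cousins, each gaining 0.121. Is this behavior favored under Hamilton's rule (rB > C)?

Hamilton's rule: the trait is favored when the sum of r·B over every recipient exceeds the actor's cost C.
r to a full sibling = 0.5 (full sibs share both parents — two paths of length 2: r = 2·(1/2)^2 = 1/2).
r to a full niece or nephew = 0.25 (full aunt/uncle↔niece/nephew: two paths of length 3 through the shared grandparent pair: r = 2·(1/2)^3 = 1/4).
r to a first cousin = 1/8 (first cousins share one grandparent pair — two paths of length 4: r = 2·(1/2)^4 = 1/8).
Summing one r·B term per recipient: 3·0.5·0.294 + 4·0.25·0.0891 + 4·0.125·0.121 = 0.5906.
0.5906 < 0.76: the indirect benefit is less than the cost.

No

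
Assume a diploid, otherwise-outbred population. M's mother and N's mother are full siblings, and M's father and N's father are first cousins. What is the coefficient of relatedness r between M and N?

With two independent routes of shared ancestry, r is the sum of the two contributions.
M and N are related in two ways: first cousins through their mothers (r = 1/8) and second cousins through their fathers (r = 1/32).
r = 1/8 + 1/32 = 0.15625.

0.15625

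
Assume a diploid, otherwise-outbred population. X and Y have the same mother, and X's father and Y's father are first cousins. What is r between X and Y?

Wright's path rule: contributions from independent ancestry routes add.
X and Y are related in two ways: half-sibs through their shared mother (r = 1/4) and second cousins through their fathers (r = 1/32).
r = 1/4 + 1/32 = 0.28125.

0.28125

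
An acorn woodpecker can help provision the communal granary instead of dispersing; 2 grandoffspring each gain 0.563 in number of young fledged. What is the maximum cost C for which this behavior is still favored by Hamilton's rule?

0.2815

r to a grandoffspring = 1/4 (two parent–offspring links: r = (1/2)^2 = 1/4).
Hamilton's rule: n·r·B > C, so the trait is favored while C < n·r·B = 2·0.25·0.563 = 0.2815.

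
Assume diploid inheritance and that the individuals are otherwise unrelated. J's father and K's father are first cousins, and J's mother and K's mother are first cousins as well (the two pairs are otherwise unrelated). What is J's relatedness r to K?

0.0625

Wright's path rule: contributions from independent ancestry routes add.
J and K are related in two ways: second cousins through their fathers (r = 1/32) and second cousins through their mothers (r = 1/32).
r = 1/32 + 1/32 = 0.0625.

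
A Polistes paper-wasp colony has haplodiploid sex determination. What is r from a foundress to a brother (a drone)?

Her haploid brother carries none of their father's genes and a random half of their mother's genome; that half matches the maternal half of her own genome with probability 1/2: r = 1/2 · 1/2 = 1/4.

0.25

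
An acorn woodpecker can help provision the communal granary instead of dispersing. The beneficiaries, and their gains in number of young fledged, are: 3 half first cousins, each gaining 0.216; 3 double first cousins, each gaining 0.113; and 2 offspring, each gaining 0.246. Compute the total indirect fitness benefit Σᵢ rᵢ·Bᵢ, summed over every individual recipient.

0.37125

r to a half first cousin = 1/16 (half first cousins share one grandparent — one path of length 4: r = (1/2)^4 = 1/16).
r to a double first cousin = 1/4 (double first cousins share both grandparent pairs — four paths of length 4: r = 4·(1/2)^4 = 1/4).
r to an offspring = 0.5 (one parent–offspring link: r = (1/2)^1 = 1/2).
Summing one r·B term per recipient: 3·0.0625·0.216 + 3·0.25·0.113 + 2·0.5·0.246 = 0.37125.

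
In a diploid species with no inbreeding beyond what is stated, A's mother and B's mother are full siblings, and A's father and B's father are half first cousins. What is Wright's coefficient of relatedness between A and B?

Wright's path rule: contributions from independent ancestry routes add.
A and B are related in two ways: first cousins through their mothers (r = 1/8) and half second cousins through their fathers (r = 1/64).
r = 1/8 + 1/64 = 0.140625.

0.140625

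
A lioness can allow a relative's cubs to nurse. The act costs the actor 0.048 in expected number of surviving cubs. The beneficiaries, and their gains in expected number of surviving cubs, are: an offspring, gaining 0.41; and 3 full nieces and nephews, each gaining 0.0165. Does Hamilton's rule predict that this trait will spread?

Hamilton's rule: the trait is favored when the sum of r·B over every recipient exceeds the actor's cost C.
r to an offspring = 0.5 (one parent–offspring link: r = (1/2)^1 = 1/2).
r to a full niece or nephew = 1/4 (full aunt/uncle↔niece/nephew: two paths of length 3 through the shared grandparent pair: r = 2·(1/2)^3 = 1/4).
Summing one r·B term per recipient: 1·0.5·0.41 + 3·0.25·0.0165 = 0.217375.
0.217375 > 0.048: the indirect benefit exceeds the cost.

Yes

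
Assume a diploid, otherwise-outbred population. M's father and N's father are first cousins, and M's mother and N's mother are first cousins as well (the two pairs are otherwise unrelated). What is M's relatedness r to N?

0.0625

Relatedness sums over independent paths through distinct common ancestors.
M and N are related in two ways: second cousins through their fathers (r = 1/32) and second cousins through their mothers (r = 1/32).
r = 1/32 + 1/32 = 1/16 = 0.0625.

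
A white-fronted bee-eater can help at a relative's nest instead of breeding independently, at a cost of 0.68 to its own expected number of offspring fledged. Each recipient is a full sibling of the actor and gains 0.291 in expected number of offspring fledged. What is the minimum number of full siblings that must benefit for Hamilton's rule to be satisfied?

5

r to a full sibling = 1/2 (full sibs share both parents — two paths of length 2: r = 2·(1/2)^2 = 1/2).
Hamilton's rule: n·r·B > C  ⇒  n > C/(r·B) = 0.68/(0.5·0.291) = 4.674.
The smallest integer exceeding 4.674 is 5.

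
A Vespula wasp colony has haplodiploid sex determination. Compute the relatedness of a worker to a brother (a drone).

Her haploid brother carries none of their father's genes and a random half of their mother's genome; that half matches the maternal half of her own genome with probability 1/2: r = 1/2 · 1/2 = 1/4.

0.25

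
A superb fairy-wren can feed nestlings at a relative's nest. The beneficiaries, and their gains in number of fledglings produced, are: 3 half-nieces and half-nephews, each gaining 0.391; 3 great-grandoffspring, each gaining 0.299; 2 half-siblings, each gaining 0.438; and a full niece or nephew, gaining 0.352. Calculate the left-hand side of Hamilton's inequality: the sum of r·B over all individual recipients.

0.56575

r to a half-niece or half-nephew = 1/8 (half-aunt/uncle↔niece/nephew: one path of length 3: r = (1/2)^3 = 1/8).
r to a great-grandoffspring = 1/8 (three parent–offspring links: r = (1/2)^3 = 1/8).
r to a half-sibling = 1/4 (half-sibs share one parent — one path of length 2: r = (1/2)^2 = 1/4).
r to a full niece or nephew = 0.25 (full aunt/uncle↔niece/nephew: two paths of length 3 through the shared grandparent pair: r = 2·(1/2)^3 = 1/4).
Summing one r·B term per recipient: 3·0.125·0.391 + 3·0.125·0.299 + 2·0.25·0.438 + 1·0.25·0.352 = 0.56575.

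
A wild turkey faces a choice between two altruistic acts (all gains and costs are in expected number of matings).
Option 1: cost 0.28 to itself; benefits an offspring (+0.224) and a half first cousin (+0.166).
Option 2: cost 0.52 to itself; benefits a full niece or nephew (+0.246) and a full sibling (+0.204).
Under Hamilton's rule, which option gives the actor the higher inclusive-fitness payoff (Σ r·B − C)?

Option 1

Option 1: r to an offspring = 0.5.
Option 1: r to a half first cousin = 0.0625.
Option 1: Σ r·B − C = (1·0.5·0.224 + 1·0.0625·0.166) − 0.28 = -0.157625.
Option 2: r to a full niece or nephew = 0.25.
Option 2: r to a full sibling = 0.5.
Option 2: Σ r·B − C = (1·0.25·0.246 + 1·0.5·0.204) − 0.52 = -0.3565.
Option 1 has the higher net inclusive-fitness payoff.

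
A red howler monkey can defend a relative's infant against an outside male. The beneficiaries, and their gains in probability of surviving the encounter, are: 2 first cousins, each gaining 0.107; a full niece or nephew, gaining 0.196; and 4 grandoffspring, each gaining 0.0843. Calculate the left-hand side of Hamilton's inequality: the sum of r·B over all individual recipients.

0.16005

r to a first cousin = 1/8 (first cousins share one grandparent pair — two paths of length 4: r = 2·(1/2)^4 = 1/8).
r to a full niece or nephew = 1/4 (full aunt/uncle↔niece/nephew: two paths of length 3 through the shared grandparent pair: r = 2·(1/2)^3 = 1/4).
r to a grandoffspring = 1/4 (two parent–offspring links: r = (1/2)^2 = 1/4).
Summing one r·B term per recipient: 2·0.125·0.107 + 1·0.25·0.196 + 4·0.25·0.0843 = 0.16005.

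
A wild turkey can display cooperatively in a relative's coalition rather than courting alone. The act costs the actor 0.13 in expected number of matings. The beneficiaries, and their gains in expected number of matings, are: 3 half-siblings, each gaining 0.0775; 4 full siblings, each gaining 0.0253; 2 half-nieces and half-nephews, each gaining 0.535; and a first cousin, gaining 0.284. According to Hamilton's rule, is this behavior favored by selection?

Hamilton's rule: the trait is favored when the sum of r·B over every recipient exceeds the actor's cost C.
r to a half-sibling = 1/4 (half-sibs share one parent — one path of length 2: r = (1/2)^2 = 1/4).
r to a full sibling = 0.5 (full sibs share both parents — two paths of length 2: r = 2·(1/2)^2 = 1/2).
r to a half-niece or half-nephew = 0.125 (half-aunt/uncle↔niece/nephew: one path of length 3: r = (1/2)^3 = 1/8).
r to a first cousin = 0.125 (first cousins share one grandparent pair — two paths of length 4: r = 2·(1/2)^4 = 1/8).
Summing one r·B term per recipient: 3·0.25·0.0775 + 4·0.5·0.0253 + 2·0.125·0.535 + 1·0.125·0.284 = 0.277975.
0.277975 > 0.13: the indirect benefit exceeds the cost.

Yes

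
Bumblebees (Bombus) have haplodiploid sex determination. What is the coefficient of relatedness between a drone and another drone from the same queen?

0.5

Haploid brothers each carry a random half of the queen's diploid genome, so on average they share half: r = 1/2.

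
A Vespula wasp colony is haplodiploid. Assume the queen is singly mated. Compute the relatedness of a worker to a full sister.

Haplodiploid full sisters inherit their father's entire haploid genome identically (contributing 1/2) and on average half of their mother's contribution (1/2 · 1/2 = 1/4); r = 1/2 + 1/4 = 3/4.

0.75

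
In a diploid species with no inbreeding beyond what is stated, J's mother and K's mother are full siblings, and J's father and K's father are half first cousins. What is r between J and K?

0.140625

With two independent routes of shared ancestry, r is the sum of the two contributions.
J and K are related in two ways: first cousins through their mothers (r = 1/8) and half second cousins through their fathers (r = 1/64).
r = 1/8 + 1/64 = 0.140625.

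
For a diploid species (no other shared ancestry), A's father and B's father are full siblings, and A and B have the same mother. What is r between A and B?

0.375

Wright's path rule: contributions from independent ancestry routes add.
A and B are related in two ways: first cousins through their fathers (r = 1/8) and half-sibs through their shared mother (r = 1/4).
r = 1/8 + 1/4 = 3/8 = 0.375.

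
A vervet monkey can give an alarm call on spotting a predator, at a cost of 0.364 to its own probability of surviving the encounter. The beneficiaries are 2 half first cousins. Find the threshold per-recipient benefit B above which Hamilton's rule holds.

r to a half first cousin = 0.0625 (half first cousins share one grandparent — one path of length 4: r = (1/2)^4 = 1/16).
Hamilton's rule with n recipients of equal r: n·r·B > C, so B > C/(n·r) = 0.364/(2·0.0625) = 2.912.

2.912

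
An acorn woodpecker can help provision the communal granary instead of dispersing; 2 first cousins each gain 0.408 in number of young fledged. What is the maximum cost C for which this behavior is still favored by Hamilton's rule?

r to a first cousin = 1/8 (first cousins share one grandparent pair — two paths of length 4: r = 2·(1/2)^4 = 1/8).
Hamilton's rule: n·r·B > C, so the trait is favored while C < n·r·B = 2·0.125·0.408 = 0.102.

0.102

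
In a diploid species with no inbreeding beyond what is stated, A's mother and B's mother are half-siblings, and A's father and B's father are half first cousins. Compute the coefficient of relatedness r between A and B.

Wright's path rule: contributions from independent ancestry routes add.
A and B are related in two ways: half first cousins through their mothers (r = 1/16) and half second cousins through their fathers (r = 1/64).
r = 1/16 + 1/64 = 0.078125.

0.078125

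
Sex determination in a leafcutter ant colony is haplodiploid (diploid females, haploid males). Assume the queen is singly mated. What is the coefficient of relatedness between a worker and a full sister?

Haplodiploid full sisters inherit their father's entire haploid genome identically (contributing 1/2) and on average half of their mother's contribution (1/2 · 1/2 = 1/4); r = 1/2 + 1/4 = 3/4.

0.75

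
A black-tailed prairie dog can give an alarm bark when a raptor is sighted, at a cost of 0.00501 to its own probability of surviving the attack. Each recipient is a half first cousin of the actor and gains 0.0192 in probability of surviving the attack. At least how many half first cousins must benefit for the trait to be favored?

r to a half first cousin = 0.0625 (half first cousins share one grandparent — one path of length 4: r = (1/2)^4 = 1/16).
Hamilton's rule: n·r·B > C  ⇒  n > C/(r·B) = 0.00501/(0.0625·0.0192) = 4.175.
The smallest integer exceeding 4.175 is 5.

5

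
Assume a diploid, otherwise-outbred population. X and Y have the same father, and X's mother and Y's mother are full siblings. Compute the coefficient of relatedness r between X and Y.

0.375

Wright's path rule: contributions from independent ancestry routes add.
X and Y are related in two ways: half-sibs through their shared father (r = 1/4) and first cousins through their mothers (r = 1/8).
r = 1/4 + 1/8 = 0.375.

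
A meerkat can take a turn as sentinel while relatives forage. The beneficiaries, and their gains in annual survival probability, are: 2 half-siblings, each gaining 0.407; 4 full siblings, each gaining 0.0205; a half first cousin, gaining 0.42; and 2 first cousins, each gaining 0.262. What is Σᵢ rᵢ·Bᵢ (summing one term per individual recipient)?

0.33625

r to a half-sibling = 0.25 (half-sibs share one parent — one path of length 2: r = (1/2)^2 = 1/4).
r to a full sibling = 1/2 (full sibs share both parents — two paths of length 2: r = 2·(1/2)^2 = 1/2).
r to a half first cousin = 0.0625 (half first cousins share one grandparent — one path of length 4: r = (1/2)^4 = 1/16).
r to a first cousin = 1/8 (first cousins share one grandparent pair — two paths of length 4: r = 2·(1/2)^4 = 1/8).
Summing one r·B term per recipient: 2·0.25·0.407 + 4·0.5·0.0205 + 1·0.0625·0.42 + 2·0.125·0.262 = 0.33625.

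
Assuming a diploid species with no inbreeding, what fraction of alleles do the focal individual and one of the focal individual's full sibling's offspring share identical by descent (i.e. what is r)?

Each parent–offspring link contributes a factor of 1/2, and independent paths through distinct common ancestors add.
Full aunt/uncle↔niece/nephew: two paths of length 3 through the shared grandparent pair: r = 2·(1/2)^3 = 1/4.

0.25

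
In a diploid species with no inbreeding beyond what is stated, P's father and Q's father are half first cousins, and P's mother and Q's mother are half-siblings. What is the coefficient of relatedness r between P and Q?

Wright's path rule: contributions from independent ancestry routes add.
P and Q are related in two ways: half second cousins through their fathers (r = 1/64) and half first cousins through their mothers (r = 1/16).
r = 1/64 + 1/16 = 5/64 = 0.078125.

0.078125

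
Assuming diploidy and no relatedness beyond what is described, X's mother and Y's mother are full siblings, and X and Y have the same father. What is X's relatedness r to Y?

0.375

Independent pedigree routes through distinct common ancestors add.
X and Y are related in two ways: first cousins through their mothers (r = 1/8) and half-sibs through their shared father (r = 1/4).
r = 1/8 + 1/4 = 3/8 = 0.375.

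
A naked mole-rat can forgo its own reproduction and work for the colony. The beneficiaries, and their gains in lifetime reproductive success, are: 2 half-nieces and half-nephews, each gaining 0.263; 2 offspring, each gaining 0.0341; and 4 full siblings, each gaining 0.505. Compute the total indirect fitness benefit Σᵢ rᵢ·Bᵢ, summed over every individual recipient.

r to a half-niece or half-nephew = 1/8 (half-aunt/uncle↔niece/nephew: one path of length 3: r = (1/2)^3 = 1/8).
r to an offspring = 1/2 (one parent–offspring link: r = (1/2)^1 = 1/2).
r to a full sibling = 1/2 (full sibs share both parents — two paths of length 2: r = 2·(1/2)^2 = 1/2).
Summing one r·B term per recipient: 2·0.125·0.263 + 2·0.5·0.0341 + 4·0.5·0.505 = 1.10985.

1.10985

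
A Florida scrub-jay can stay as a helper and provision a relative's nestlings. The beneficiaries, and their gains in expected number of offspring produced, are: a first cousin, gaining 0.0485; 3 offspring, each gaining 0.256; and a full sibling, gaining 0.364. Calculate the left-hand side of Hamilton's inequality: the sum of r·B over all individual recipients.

0.5720625

r to a first cousin = 1/8 (first cousins share one grandparent pair — two paths of length 4: r = 2·(1/2)^4 = 1/8).
r to an offspring = 0.5 (one parent–offspring link: r = (1/2)^1 = 1/2).
r to a full sibling = 1/2 (full sibs share both parents — two paths of length 2: r = 2·(1/2)^2 = 1/2).
Summing one r·B term per recipient: 1·0.125·0.0485 + 3·0.5·0.256 + 1·0.5·0.364 = 0.5720625.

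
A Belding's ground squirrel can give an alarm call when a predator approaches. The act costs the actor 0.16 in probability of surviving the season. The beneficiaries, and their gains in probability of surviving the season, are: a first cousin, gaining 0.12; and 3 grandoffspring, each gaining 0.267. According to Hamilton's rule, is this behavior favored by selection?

Hamilton's rule: the trait is favored when the sum of r·B over every recipient exceeds the actor's cost C.
r to a first cousin = 1/8 (first cousins share one grandparent pair — two paths of length 4: r = 2·(1/2)^4 = 1/8).
r to a grandoffspring = 1/4 (two parent–offspring links: r = (1/2)^2 = 1/4).
Summing one r·B term per recipient: 1·0.125·0.12 + 3·0.25·0.267 = 0.21525.
0.21525 > 0.16: the indirect benefit exceeds the cost.

Yes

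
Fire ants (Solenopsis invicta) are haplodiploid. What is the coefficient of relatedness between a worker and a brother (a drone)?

0.25

Her haploid brother carries none of their father's genes and a random half of their mother's genome; that half matches the maternal half of her own genome with probability 1/2: r = 1/2 · 1/2 = 1/4.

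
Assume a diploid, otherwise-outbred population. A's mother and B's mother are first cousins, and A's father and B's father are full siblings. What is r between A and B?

0.15625

Relatedness sums over independent paths through distinct common ancestors.
A and B are related in two ways: second cousins through their mothers (r = 1/32) and first cousins through their fathers (r = 1/8).
r = 1/32 + 1/8 = 5/32 = 0.15625.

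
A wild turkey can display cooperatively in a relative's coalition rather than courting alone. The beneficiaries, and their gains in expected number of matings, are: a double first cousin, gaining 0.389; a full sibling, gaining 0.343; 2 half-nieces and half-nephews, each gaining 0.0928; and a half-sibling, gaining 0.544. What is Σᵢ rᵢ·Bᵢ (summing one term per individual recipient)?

0.42795

r to a double first cousin = 0.25 (double first cousins share both grandparent pairs — four paths of length 4: r = 4·(1/2)^4 = 1/4).
r to a full sibling = 1/2 (full sibs share both parents — two paths of length 2: r = 2·(1/2)^2 = 1/2).
r to a half-niece or half-nephew = 0.125 (half-aunt/uncle↔niece/nephew: one path of length 3: r = (1/2)^3 = 1/8).
r to a half-sibling = 0.25 (half-sibs share one parent — one path of length 2: r = (1/2)^2 = 1/4).
Summing one r·B term per recipient: 1·0.25·0.389 + 1·0.5·0.343 + 2·0.125·0.0928 + 1·0.25·0.544 = 0.42795.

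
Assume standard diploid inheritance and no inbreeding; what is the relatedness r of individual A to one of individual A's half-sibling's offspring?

0.125

Each parent–offspring link contributes a factor of 1/2, and independent paths through distinct common ancestors add.
Half-aunt/uncle↔niece/nephew: one path of length 3: r = (1/2)^3 = 1/8.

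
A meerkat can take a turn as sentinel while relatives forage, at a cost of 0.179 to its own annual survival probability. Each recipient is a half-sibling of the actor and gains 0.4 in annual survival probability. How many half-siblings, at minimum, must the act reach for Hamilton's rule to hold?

r to a half-sibling = 1/4 (half-sibs share one parent — one path of length 2: r = (1/2)^2 = 1/4).
Hamilton's rule: n·r·B > C  ⇒  n > C/(r·B) = 0.179/(0.25·0.4) = 1.79.
The smallest integer exceeding 1.79 is 2.

2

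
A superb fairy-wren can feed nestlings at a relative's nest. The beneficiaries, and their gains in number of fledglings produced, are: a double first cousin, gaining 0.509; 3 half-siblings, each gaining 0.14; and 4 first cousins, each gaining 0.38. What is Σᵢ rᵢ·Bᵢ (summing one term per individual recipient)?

r to a double first cousin = 0.25 (double first cousins share both grandparent pairs — four paths of length 4: r = 4·(1/2)^4 = 1/4).
r to a half-sibling = 0.25 (half-sibs share one parent — one path of length 2: r = (1/2)^2 = 1/4).
r to a first cousin = 0.125 (first cousins share one grandparent pair — two paths of length 4: r = 2·(1/2)^4 = 1/8).
Summing one r·B term per recipient: 1·0.25·0.509 + 3·0.25·0.14 + 4·0.125·0.38 = 0.42225.

0.42225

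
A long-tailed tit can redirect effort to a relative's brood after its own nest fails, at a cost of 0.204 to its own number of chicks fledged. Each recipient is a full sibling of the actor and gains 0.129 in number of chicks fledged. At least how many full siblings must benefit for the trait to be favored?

4

r to a full sibling = 0.5 (full sibs share both parents — two paths of length 2: r = 2·(1/2)^2 = 1/2).
Hamilton's rule: n·r·B > C  ⇒  n > C/(r·B) = 0.204/(0.5·0.129) = 3.163.
The smallest integer exceeding 3.163 is 4.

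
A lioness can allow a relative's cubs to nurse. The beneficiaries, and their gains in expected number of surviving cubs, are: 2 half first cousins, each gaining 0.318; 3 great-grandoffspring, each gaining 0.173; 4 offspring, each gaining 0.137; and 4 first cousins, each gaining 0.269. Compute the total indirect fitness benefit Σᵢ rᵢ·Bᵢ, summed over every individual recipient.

0.513125

r to a half first cousin = 1/16 (half first cousins share one grandparent — one path of length 4: r = (1/2)^4 = 1/16).
r to a great-grandoffspring = 1/8 (three parent–offspring links: r = (1/2)^3 = 1/8).
r to an offspring = 1/2 (one parent–offspring link: r = (1/2)^1 = 1/2).
r to a first cousin = 1/8 (first cousins share one grandparent pair — two paths of length 4: r = 2·(1/2)^4 = 1/8).
Summing one r·B term per recipient: 2·0.0625·0.318 + 3·0.125·0.173 + 4·0.5·0.137 + 4·0.125·0.269 = 0.513125.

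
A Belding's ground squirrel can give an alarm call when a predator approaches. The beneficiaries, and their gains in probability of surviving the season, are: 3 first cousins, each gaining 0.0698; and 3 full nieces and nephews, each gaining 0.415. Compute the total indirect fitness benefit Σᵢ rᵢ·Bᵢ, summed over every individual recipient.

0.337425

r to a first cousin = 0.125 (first cousins share one grandparent pair — two paths of length 4: r = 2·(1/2)^4 = 1/8).
r to a full niece or nephew = 0.25 (full aunt/uncle↔niece/nephew: two paths of length 3 through the shared grandparent pair: r = 2·(1/2)^3 = 1/4).
Summing one r·B term per recipient: 3·0.125·0.0698 + 3·0.25·0.415 = 0.337425.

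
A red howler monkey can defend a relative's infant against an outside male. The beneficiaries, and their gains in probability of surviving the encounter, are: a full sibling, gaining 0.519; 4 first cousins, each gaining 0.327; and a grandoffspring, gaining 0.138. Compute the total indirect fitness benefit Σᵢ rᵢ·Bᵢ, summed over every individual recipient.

0.4575

r to a full sibling = 1/2 (full sibs share both parents — two paths of length 2: r = 2·(1/2)^2 = 1/2).
r to a first cousin = 0.125 (first cousins share one grandparent pair — two paths of length 4: r = 2·(1/2)^4 = 1/8).
r to a grandoffspring = 1/4 (two parent–offspring links: r = (1/2)^2 = 1/4).
Summing one r·B term per recipient: 1·0.5·0.519 + 4·0.125·0.327 + 1·0.25·0.138 = 0.4575.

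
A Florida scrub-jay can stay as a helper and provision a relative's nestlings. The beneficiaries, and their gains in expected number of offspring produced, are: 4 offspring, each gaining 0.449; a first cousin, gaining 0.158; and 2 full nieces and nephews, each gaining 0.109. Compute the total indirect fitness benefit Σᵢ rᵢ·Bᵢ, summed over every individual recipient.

r to an offspring = 1/2 (one parent–offspring link: r = (1/2)^1 = 1/2).
r to a first cousin = 1/8 (first cousins share one grandparent pair — two paths of length 4: r = 2·(1/2)^4 = 1/8).
r to a full niece or nephew = 0.25 (full aunt/uncle↔niece/nephew: two paths of length 3 through the shared grandparent pair: r = 2·(1/2)^3 = 1/4).
Summing one r·B term per recipient: 4·0.5·0.449 + 1·0.125·0.158 + 2·0.25·0.109 = 0.97225.

0.97225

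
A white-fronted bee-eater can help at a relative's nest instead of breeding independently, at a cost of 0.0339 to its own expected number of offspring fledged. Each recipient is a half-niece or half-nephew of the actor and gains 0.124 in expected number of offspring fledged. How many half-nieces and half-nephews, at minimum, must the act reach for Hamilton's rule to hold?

r to a half-niece or half-nephew = 0.125 (half-aunt/uncle↔niece/nephew: one path of length 3: r = (1/2)^3 = 1/8).
Hamilton's rule: n·r·B > C  ⇒  n > C/(r·B) = 0.0339/(0.125·0.124) = 2.187.
The smallest integer exceeding 2.187 is 3.

3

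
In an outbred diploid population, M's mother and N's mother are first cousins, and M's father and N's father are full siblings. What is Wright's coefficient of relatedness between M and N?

Wright's path rule: contributions from independent ancestry routes add.
M and N are related in two ways: second cousins through their mothers (r = 1/32) and first cousins through their fathers (r = 1/8).
r = 1/32 + 1/8 = 5/32 = 0.15625.

0.15625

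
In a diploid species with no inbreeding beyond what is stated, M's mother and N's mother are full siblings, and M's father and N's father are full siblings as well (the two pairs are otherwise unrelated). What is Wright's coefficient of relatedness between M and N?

0.25

Independent pedigree routes through distinct common ancestors add.
M and N are related in two ways: first cousins through their mothers (r = 1/8) and first cousins through their fathers (r = 1/8) — i.e. double first cousins.
r = 1/8 + 1/8 = 1/4 = 0.25.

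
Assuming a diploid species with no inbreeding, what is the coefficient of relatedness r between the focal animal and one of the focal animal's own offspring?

0.5

Each parent–offspring link contributes a factor of 1/2, and independent paths through distinct common ancestors add.
One parent–offspring link: r = (1/2)^1 = 1/2.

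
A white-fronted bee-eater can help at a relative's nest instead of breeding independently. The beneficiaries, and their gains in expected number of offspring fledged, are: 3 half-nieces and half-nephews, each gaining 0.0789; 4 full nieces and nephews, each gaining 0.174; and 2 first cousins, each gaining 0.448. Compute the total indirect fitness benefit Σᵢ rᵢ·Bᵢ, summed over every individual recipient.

r to a half-niece or half-nephew = 0.125 (half-aunt/uncle↔niece/nephew: one path of length 3: r = (1/2)^3 = 1/8).
r to a full niece or nephew = 0.25 (full aunt/uncle↔niece/nephew: two paths of length 3 through the shared grandparent pair: r = 2·(1/2)^3 = 1/4).
r to a first cousin = 0.125 (first cousins share one grandparent pair — two paths of length 4: r = 2·(1/2)^4 = 1/8).
Summing one r·B term per recipient: 3·0.125·0.0789 + 4·0.25·0.174 + 2·0.125·0.448 = 0.3155875.

0.3155875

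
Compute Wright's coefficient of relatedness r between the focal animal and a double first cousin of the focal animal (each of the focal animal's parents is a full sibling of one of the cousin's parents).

Each parent–offspring link contributes a factor of 1/2, and independent paths through distinct common ancestors add.
Double first cousins share both grandparent pairs — four paths of length 4: r = 4·(1/2)^4 = 1/4.

0.25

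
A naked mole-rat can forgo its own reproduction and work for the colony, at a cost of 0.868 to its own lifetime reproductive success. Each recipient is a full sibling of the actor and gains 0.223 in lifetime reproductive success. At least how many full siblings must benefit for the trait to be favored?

8

r to a full sibling = 0.5 (full sibs share both parents — two paths of length 2: r = 2·(1/2)^2 = 1/2).
Hamilton's rule: n·r·B > C  ⇒  n > C/(r·B) = 0.868/(0.5·0.223) = 7.785.
The smallest integer exceeding 7.785 is 8.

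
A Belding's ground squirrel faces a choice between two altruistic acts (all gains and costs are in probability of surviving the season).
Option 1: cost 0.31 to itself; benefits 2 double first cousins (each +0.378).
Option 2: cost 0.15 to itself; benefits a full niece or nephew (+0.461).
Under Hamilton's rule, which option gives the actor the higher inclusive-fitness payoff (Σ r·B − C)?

Option 2

Option 1: r to a double first cousin = 0.25.
Option 1: Σ r·B − C = (2·0.25·0.378) − 0.31 = -0.121.
Option 2: r to a full niece or nephew = 0.25.
Option 2: Σ r·B − C = (1·0.25·0.461) − 0.15 = -0.03475.
Option 2 has the higher net inclusive-fitness payoff.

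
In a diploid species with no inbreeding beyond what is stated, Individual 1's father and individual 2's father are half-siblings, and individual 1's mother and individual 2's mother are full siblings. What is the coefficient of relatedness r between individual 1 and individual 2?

0.1875

Wright's path rule: contributions from independent ancestry routes add.
Individual 1 and individual 2 are related in two ways: half first cousins through their fathers (r = 1/16) and first cousins through their mothers (r = 1/8).
r = 1/16 + 1/8 = 0.1875.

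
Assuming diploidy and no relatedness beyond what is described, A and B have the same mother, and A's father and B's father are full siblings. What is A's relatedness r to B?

0.375

Independent pedigree routes through distinct common ancestors add.
A and B are related in two ways: half-sibs through their shared mother (r = 1/4) and first cousins through their fathers (r = 1/8).
r = 1/4 + 1/8 = 0.375.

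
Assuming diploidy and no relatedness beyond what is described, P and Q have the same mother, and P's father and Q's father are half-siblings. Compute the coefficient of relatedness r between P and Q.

0.3125

With two independent routes of shared ancestry, r is the sum of the two contributions.
P and Q are related in two ways: half-sibs through their shared mother (r = 1/4) and half first cousins through their fathers (r = 1/16).
r = 1/4 + 1/16 = 0.3125.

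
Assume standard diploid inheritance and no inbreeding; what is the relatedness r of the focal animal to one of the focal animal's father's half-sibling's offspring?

Each parent–offspring link contributes a factor of 1/2, and independent paths through distinct common ancestors add.
Half first cousins share one grandparent — one path of length 4: r = (1/2)^4 = 1/16.

0.0625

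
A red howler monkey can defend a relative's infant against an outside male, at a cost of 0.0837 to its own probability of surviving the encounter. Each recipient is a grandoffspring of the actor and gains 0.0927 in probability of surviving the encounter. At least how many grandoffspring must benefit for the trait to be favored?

r to a grandoffspring = 0.25 (two parent–offspring links: r = (1/2)^2 = 1/4).
Hamilton's rule: n·r·B > C  ⇒  n > C/(r·B) = 0.0837/(0.25·0.0927) = 3.612.
The smallest integer exceeding 3.612 is 4.

4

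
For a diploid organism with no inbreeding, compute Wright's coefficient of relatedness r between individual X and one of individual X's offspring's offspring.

Each parent–offspring link contributes a factor of 1/2, and independent paths through distinct common ancestors add.
Two parent–offspring links: r = (1/2)^2 = 1/4.

0.25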